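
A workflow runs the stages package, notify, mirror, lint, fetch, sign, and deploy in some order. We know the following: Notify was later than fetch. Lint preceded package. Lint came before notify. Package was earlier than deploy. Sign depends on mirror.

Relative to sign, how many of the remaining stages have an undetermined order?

Forced before sign: mirror.
That leaves deploy, fetch, lint, notify, and package with no forced order relative to sign — 5.

5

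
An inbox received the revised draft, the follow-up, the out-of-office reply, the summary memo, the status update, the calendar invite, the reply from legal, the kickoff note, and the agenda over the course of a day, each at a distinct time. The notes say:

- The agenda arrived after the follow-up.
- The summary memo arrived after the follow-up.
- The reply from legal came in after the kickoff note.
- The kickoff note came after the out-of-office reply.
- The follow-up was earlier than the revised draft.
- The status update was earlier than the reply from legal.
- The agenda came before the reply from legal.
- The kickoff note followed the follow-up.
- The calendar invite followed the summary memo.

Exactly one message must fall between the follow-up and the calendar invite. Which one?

Tracing the constraints gives the follow-up → the summary memo → the calendar invite, so the summary memo sits after the follow-up and before the calendar invite.
No other message is forced both after the follow-up and before the calendar invite.

the summary memo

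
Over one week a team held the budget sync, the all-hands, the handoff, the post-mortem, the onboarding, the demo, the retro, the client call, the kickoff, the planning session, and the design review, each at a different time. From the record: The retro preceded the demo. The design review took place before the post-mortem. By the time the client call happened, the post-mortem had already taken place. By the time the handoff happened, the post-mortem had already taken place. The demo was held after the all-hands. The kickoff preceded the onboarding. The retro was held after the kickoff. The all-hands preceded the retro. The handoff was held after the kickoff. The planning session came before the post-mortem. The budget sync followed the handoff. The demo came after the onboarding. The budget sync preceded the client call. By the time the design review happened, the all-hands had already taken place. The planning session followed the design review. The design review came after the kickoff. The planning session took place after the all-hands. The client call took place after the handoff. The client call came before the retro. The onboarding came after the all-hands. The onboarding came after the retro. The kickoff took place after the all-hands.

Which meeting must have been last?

Every other meeting has a chain of constraints placing it before the demo, so the demo is last.

the demo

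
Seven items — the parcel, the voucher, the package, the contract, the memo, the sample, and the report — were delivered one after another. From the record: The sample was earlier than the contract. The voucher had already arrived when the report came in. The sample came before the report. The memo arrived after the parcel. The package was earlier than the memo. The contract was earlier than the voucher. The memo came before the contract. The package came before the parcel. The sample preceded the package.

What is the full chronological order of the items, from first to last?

The constraints fix every adjacent pair, so only one ordering works:
the sample → the package → the parcel → the memo → the contract → the voucher → the report.

the sample, the package, the parcel, the memo, the contract, the voucher, the report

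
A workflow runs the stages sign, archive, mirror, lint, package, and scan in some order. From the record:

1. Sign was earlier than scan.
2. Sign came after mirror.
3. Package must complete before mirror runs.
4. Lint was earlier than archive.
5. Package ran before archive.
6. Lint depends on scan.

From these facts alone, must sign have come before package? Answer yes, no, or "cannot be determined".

Tracing the constraints gives package → mirror → sign, so package must come before sign.
That means sign cannot be before package.

no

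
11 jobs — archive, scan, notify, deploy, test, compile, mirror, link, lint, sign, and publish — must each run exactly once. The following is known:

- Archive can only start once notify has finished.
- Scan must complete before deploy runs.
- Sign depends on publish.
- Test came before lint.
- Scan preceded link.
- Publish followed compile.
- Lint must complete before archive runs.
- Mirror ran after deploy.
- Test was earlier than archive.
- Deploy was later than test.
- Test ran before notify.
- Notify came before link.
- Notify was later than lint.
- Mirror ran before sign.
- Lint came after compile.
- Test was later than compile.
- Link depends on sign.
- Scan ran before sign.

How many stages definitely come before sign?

6

Directly stated before sign: mirror, publish, and scan.
Compile reaches sign via compile → publish → sign.
Deploy reaches sign via deploy → mirror → sign.
Test reaches sign via test → deploy → mirror → sign.
No chain forces archive (or any of the others) ahead of sign.
That's compile, deploy, mirror, publish, scan, and test — 6 in all.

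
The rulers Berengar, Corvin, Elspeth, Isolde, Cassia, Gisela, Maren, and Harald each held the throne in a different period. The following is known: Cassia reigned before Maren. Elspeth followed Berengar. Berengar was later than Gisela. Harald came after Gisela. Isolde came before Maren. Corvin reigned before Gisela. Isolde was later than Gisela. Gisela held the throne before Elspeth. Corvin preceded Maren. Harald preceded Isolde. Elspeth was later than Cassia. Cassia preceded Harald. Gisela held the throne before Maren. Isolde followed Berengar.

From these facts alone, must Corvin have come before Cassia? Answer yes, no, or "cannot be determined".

No chain of stated constraints runs from Corvin to Cassia, and none runs from Cassia to Corvin either.
So the relative order of Corvin and Cassia is not fixed by the given facts.

cannot be determined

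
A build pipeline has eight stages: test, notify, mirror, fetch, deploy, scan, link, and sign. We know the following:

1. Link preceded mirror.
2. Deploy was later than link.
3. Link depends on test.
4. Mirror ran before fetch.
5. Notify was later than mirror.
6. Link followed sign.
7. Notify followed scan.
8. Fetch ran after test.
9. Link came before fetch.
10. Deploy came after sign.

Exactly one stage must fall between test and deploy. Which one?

Tracing the constraints gives test → link → deploy, so link sits after test and before deploy.
No other stage is forced both after test and before deploy.

link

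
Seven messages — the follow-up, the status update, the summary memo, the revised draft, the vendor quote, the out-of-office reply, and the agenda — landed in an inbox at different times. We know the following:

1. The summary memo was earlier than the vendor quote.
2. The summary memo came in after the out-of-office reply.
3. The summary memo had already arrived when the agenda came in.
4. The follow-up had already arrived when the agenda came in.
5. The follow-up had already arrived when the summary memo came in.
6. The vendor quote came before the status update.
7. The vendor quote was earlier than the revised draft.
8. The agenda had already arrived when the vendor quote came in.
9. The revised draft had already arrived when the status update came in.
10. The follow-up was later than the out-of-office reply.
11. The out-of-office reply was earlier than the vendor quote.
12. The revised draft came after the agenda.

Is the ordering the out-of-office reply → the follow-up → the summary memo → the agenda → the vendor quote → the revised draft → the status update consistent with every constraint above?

yes

Check each stated constraint against the proposed order — e.g. the out-of-office reply is ahead of the summary memo; the out-of-office reply is ahead of the vendor quote. Every pair is in the required order; nothing is violated.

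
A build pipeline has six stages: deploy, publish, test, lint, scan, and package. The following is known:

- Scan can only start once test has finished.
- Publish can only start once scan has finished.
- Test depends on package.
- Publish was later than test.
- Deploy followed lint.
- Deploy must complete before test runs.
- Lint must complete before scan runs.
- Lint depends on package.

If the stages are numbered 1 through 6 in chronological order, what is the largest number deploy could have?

3

Deploy must come before publish, scan, and test — 3 stages forced after it.
Everything else can be placed before deploy in some valid order, so deploy can sit as late as position 6 − 3 = 3.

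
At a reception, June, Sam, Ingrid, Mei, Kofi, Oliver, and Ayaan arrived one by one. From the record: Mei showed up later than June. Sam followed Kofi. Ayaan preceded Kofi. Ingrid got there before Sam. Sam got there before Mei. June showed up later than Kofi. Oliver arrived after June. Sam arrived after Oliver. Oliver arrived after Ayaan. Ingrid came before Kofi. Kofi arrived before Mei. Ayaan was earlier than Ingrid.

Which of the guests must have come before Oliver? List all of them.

Directly stated before Oliver: Ayaan and June.
Ingrid reaches Oliver via Ingrid → Kofi → June → Oliver.
Kofi reaches Oliver via Kofi → June → Oliver.

Ayaan, Ingrid, June, Kofi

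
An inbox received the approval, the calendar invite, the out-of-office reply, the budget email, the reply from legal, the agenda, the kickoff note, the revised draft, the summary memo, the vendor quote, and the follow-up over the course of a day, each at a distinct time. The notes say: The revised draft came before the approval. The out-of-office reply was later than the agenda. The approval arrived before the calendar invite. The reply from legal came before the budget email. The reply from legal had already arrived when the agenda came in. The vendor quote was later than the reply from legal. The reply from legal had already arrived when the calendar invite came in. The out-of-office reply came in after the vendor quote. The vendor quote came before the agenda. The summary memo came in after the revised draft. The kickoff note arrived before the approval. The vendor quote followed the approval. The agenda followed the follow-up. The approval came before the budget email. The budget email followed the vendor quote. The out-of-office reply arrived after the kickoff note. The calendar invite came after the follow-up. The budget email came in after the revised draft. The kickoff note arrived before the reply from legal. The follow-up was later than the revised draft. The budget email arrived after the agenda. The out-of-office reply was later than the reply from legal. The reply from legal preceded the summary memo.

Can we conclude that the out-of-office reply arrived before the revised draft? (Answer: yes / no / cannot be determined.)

Tracing the constraints gives the revised draft → the follow-up → the agenda → the out-of-office reply, so the revised draft must come before the out-of-office reply.
That means the out-of-office reply cannot be before the revised draft.

no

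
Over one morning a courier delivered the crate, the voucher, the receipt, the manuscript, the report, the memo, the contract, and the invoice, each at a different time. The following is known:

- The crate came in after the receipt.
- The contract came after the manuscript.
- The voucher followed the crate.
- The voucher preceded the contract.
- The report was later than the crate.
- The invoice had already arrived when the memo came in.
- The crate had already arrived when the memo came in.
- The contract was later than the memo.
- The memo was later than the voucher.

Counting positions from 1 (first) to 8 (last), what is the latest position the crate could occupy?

4

The crate must come before the contract, the memo, the report, and the voucher — 4 items forced after it.
Everything else can be placed before the crate in some valid order, so the crate can sit as late as position 8 − 4 = 4.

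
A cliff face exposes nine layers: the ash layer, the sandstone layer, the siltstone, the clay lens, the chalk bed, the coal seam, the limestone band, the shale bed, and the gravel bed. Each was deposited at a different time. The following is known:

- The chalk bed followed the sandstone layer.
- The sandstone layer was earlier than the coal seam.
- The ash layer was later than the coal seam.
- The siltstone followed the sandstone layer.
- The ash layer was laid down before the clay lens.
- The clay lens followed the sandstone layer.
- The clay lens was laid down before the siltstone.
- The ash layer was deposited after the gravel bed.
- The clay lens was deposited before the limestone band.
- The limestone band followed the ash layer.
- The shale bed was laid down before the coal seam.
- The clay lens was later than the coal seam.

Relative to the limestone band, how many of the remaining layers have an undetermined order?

Forced before the limestone band: the ash layer, the clay lens, the coal seam, the gravel bed, the sandstone layer, and the shale bed.
That leaves the chalk bed and the siltstone with no forced order relative to the limestone band — 2.

2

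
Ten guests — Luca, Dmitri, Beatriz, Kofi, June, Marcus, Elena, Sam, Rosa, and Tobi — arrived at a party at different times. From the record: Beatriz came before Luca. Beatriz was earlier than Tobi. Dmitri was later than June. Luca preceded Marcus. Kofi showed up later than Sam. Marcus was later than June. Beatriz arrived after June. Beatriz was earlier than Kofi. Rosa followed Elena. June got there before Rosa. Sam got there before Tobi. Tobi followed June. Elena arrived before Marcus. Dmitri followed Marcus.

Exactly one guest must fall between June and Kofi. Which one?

Beatriz

Tracing the constraints gives June → Beatriz → Kofi, so Beatriz sits after June and before Kofi.
No other guest is forced both after June and before Kofi.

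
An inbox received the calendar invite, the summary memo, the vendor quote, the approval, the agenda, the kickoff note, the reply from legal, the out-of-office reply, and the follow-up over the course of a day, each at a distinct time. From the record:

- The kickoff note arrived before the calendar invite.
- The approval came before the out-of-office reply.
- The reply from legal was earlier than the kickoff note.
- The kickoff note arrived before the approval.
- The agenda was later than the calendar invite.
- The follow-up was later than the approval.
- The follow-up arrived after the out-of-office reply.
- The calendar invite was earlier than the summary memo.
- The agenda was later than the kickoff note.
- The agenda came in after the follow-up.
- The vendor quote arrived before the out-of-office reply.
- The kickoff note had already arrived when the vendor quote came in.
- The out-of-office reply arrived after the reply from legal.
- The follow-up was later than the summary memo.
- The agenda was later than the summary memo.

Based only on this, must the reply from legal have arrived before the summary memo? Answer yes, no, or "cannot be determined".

Chain the constraints: the reply from legal → the kickoff note → the calendar invite → the summary memo. Each link is directly stated, so the reply from legal comes before the summary memo.

yes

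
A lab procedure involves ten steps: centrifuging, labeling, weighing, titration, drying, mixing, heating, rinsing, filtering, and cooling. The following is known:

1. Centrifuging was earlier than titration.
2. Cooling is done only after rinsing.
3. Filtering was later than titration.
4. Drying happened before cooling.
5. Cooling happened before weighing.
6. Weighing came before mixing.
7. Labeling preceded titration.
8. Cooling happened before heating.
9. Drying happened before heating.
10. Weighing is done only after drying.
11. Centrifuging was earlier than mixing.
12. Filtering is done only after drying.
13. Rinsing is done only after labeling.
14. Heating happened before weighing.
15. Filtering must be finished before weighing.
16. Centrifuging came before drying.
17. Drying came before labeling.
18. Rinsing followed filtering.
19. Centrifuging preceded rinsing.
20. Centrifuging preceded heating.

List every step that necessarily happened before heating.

centrifuging, cooling, drying, filtering, labeling, rinsing, titration

Directly stated before heating: centrifuging, cooling, and drying.
Filtering reaches heating via filtering → rinsing → cooling → heating.
Labeling reaches heating via labeling → rinsing → cooling → heating.
Rinsing reaches heating via rinsing → cooling → heating.
Likewise titration reaches heating by chaining the stated constraints.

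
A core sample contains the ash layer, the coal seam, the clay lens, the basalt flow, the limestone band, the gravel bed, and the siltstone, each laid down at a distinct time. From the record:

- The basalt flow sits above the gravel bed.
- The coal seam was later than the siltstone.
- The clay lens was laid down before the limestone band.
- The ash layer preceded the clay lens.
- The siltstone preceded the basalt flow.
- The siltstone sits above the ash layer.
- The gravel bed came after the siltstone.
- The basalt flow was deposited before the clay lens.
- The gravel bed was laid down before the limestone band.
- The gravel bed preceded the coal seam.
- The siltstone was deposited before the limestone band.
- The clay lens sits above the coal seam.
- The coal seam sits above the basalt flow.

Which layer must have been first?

the ash layer

The ash layer has a chain of constraints placing it before every other layer, so the ash layer must be first.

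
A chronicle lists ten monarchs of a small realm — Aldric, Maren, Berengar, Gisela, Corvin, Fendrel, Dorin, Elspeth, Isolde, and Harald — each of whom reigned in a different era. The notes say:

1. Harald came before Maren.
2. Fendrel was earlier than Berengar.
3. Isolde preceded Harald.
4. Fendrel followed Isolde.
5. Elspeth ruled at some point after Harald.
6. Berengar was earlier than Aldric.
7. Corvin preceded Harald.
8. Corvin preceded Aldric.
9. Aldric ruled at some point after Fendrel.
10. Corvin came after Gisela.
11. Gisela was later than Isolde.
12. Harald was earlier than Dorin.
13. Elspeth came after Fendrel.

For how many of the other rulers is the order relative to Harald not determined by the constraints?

3

Forced before Harald: Corvin, Gisela, and Isolde; forced after Harald: Dorin, Elspeth, and Maren.
That leaves Aldric, Berengar, and Fendrel with no forced order relative to Harald — 3.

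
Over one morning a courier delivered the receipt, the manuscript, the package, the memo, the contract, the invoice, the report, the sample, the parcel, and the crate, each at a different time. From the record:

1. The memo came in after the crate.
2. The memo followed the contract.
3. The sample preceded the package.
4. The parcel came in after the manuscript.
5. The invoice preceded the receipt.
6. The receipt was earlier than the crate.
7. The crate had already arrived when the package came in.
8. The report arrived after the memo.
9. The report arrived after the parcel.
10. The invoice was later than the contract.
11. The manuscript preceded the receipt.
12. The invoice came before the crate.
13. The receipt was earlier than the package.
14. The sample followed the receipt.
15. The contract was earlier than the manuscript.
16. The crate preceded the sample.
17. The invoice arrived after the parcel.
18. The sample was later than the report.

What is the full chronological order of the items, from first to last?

The constraints fix every adjacent pair, so only one ordering works:
the contract → the manuscript → the parcel → the invoice → the receipt → the crate → the memo → the report → the sample → the package.

the contract, the manuscript, the parcel, the invoice, the receipt, the crate, the memo, the report, the sample, the package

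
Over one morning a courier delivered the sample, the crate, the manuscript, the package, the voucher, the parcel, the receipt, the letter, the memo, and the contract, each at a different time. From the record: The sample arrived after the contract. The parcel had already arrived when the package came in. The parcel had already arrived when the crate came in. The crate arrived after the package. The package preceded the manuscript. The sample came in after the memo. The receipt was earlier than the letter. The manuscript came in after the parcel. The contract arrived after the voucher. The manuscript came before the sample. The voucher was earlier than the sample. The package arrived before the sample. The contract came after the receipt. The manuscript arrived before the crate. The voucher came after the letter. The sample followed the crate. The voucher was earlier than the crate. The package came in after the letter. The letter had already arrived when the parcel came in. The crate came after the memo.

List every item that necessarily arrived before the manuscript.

the letter, the package, the parcel, the receipt

Directly stated before the manuscript: the package and the parcel.
The letter reaches the manuscript via the letter → the package → the manuscript.
The receipt reaches the manuscript via the receipt → the letter → the package → the manuscript.
No chain forces the memo (or any of the others) ahead of the manuscript.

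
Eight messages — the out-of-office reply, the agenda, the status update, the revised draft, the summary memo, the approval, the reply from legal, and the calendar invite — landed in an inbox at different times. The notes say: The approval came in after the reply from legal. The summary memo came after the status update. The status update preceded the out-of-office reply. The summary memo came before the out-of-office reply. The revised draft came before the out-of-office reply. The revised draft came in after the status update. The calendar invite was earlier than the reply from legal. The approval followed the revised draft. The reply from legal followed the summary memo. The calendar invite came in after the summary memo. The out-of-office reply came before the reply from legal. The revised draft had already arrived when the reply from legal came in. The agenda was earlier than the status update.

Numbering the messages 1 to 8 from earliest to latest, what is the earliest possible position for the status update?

2

The agenda must come before the status update — 1 forced predecessor.
Nothing else is forced ahead of the status update, so its earliest slot is position 1 + 1 = 2.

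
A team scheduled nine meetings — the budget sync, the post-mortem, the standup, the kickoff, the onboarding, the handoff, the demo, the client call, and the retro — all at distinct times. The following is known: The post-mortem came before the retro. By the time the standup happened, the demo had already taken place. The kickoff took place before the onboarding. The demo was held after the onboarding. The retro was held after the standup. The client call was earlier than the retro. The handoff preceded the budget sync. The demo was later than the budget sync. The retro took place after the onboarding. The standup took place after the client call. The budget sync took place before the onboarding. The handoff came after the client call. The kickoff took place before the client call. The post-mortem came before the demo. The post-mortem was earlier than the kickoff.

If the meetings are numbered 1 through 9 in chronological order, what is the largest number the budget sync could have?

The budget sync must come before the demo, the onboarding, the retro, and the standup — 4 meetings forced after it.
Everything else can be placed before the budget sync in some valid order, so the budget sync can sit as late as position 9 − 4 = 5.

5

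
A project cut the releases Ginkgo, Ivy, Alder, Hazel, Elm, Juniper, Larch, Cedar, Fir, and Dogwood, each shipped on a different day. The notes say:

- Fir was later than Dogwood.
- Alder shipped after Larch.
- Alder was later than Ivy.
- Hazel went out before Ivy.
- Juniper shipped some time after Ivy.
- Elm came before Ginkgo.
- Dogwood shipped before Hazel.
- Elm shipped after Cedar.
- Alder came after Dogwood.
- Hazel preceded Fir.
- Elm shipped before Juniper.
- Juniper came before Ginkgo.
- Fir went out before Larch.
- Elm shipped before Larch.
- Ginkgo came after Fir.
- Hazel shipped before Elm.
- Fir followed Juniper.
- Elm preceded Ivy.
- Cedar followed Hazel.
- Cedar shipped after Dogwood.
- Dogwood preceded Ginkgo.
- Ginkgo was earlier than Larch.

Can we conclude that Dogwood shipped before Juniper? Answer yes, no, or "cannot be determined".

Chain the constraints: Dogwood → Cedar → Elm → Juniper. Each link is directly stated, so Dogwood comes before Juniper.

yes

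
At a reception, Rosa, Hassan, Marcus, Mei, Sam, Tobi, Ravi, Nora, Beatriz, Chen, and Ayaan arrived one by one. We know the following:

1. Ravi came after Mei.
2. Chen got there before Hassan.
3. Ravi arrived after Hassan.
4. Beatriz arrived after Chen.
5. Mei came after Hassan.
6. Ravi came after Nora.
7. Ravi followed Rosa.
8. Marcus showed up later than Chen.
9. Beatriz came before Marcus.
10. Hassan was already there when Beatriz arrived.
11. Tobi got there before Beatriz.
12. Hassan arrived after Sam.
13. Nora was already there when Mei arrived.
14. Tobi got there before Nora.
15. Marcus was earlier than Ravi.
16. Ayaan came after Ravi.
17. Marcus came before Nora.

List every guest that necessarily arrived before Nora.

Directly stated before Nora: Marcus and Tobi.
Beatriz reaches Nora via Beatriz → Marcus → Nora.
Chen reaches Nora via Chen → Marcus → Nora.
Hassan reaches Nora via Hassan → Beatriz → Marcus → Nora.
Likewise Sam reaches Nora by chaining the stated constraints.
No chain forces Mei (or any of the others) ahead of Nora.

Beatriz, Chen, Hassan, Marcus, Sam, Tobi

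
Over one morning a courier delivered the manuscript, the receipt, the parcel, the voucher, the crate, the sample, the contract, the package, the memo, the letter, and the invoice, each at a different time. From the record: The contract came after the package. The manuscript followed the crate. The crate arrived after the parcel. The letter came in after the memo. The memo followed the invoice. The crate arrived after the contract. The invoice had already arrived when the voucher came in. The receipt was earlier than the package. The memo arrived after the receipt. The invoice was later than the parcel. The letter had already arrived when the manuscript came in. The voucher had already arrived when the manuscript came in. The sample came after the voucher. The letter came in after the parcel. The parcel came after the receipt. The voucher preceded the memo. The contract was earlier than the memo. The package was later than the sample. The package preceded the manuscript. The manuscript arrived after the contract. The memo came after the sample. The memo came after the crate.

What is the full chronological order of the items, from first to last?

The constraints fix every adjacent pair, so only one ordering works:
the receipt → the parcel → the invoice → the voucher → the sample → the package → the contract → the crate → the memo → the letter → the manuscript.

the receipt, the parcel, the invoice, the voucher, the sample, the package, the contract, the crate, the memo, the letter, the manuscript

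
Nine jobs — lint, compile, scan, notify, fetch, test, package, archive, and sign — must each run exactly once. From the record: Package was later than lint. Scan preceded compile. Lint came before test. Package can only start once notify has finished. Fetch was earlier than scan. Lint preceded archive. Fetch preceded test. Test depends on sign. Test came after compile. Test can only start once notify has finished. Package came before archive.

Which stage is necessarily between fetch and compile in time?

Tracing the constraints gives fetch → scan → compile, so scan sits after fetch and before compile.
No other stage is forced both after fetch and before compile.

scan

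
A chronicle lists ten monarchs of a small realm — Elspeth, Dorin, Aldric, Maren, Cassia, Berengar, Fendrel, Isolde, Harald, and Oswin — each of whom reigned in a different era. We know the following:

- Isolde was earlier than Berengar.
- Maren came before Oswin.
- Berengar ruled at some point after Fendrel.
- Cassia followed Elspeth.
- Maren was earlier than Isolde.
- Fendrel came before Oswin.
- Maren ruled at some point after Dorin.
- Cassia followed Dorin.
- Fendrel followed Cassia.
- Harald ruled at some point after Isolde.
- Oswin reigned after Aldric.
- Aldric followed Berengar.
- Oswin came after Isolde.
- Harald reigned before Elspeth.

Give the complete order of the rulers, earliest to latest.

The constraints fix every adjacent pair, so only one ordering works:
Dorin → Maren → Isolde → Harald → Elspeth → Cassia → Fendrel → Berengar → Aldric → Oswin.

Dorin, Maren, Isolde, Harald, Elspeth, Cassia, Fendrel, Berengar, Aldric, Oswin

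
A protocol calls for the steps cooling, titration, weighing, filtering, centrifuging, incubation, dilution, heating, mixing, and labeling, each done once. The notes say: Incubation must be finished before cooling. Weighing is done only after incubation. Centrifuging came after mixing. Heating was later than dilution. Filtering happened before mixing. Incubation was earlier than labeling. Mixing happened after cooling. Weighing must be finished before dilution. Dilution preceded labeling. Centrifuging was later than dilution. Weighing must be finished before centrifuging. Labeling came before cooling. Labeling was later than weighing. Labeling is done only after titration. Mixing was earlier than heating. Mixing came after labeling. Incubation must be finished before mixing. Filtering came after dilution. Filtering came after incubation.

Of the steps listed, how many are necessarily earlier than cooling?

Directly stated before cooling: incubation and labeling.
Dilution reaches cooling via dilution → labeling → cooling.
Titration reaches cooling via titration → labeling → cooling.
Weighing reaches cooling via weighing → labeling → cooling.
No chain forces centrifuging (or any of the others) ahead of cooling.
That's dilution, incubation, labeling, titration, and weighing — 5 in all.

5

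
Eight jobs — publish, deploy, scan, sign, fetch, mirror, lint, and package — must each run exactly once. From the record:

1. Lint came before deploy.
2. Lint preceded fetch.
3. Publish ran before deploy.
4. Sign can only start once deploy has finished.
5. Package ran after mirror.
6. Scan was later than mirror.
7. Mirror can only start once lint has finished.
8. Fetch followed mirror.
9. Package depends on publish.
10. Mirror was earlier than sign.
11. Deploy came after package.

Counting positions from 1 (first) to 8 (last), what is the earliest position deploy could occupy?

Lint, mirror, package, and publish must all come before deploy — 4 forced predecessors.
Nothing else is forced ahead of deploy, so its earliest slot is position 4 + 1 = 5.

5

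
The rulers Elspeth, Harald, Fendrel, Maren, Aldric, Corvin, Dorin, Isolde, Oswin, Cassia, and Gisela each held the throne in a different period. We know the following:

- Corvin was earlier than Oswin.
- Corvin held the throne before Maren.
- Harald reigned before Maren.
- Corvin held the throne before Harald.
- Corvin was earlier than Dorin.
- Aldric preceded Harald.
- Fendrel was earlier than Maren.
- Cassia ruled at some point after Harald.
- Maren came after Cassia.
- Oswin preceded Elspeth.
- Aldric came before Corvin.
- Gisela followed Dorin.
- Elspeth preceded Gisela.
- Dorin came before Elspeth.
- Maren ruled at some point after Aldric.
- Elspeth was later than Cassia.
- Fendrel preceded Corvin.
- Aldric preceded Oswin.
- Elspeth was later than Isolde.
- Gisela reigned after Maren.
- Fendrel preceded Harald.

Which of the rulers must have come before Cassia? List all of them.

Directly stated before Cassia: Harald.
Aldric reaches Cassia via Aldric → Harald → Cassia.
Corvin reaches Cassia via Corvin → Harald → Cassia.
Fendrel reaches Cassia via Fendrel → Harald → Cassia.

Aldric, Corvin, Fendrel, Harald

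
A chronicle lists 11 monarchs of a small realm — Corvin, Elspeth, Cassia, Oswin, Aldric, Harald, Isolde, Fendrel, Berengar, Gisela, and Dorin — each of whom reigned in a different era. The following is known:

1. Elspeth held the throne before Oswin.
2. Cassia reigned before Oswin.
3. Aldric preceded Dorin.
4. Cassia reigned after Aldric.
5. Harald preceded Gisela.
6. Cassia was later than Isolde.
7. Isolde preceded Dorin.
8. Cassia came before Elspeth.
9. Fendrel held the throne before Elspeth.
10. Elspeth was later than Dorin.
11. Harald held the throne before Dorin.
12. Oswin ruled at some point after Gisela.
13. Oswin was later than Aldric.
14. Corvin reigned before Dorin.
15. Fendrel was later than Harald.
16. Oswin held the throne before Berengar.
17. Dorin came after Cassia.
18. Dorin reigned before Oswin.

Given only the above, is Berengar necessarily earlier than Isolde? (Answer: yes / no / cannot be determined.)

Tracing the constraints gives Isolde → Cassia → Oswin → Berengar, so Isolde must come before Berengar.
That means Berengar cannot be before Isolde.

no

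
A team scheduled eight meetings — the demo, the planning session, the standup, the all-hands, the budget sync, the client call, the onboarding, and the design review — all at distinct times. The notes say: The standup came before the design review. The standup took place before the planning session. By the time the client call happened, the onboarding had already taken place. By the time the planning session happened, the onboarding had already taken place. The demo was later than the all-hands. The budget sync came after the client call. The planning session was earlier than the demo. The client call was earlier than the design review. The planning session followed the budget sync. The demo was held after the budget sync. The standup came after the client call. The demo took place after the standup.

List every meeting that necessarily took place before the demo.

Directly stated before the demo: the all-hands, the budget sync, the planning session, and the standup.
The client call reaches the demo via the client call → the budget sync → the demo.
The onboarding reaches the demo via the onboarding → the planning session → the demo.
No chain forces the design review ahead of the demo.

the all-hands, the budget sync, the client call, the onboarding, the planning session, the standup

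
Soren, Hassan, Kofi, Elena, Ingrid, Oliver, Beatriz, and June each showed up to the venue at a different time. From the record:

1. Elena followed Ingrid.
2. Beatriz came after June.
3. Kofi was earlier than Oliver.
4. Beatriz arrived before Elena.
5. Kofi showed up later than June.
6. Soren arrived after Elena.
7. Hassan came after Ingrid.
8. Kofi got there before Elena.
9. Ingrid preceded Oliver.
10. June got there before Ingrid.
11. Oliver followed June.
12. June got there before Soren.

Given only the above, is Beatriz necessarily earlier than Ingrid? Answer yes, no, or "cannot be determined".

cannot be determined

No chain of stated constraints runs from Beatriz to Ingrid, and none runs from Ingrid to Beatriz either.
So the relative order of Beatriz and Ingrid is not fixed by the given facts.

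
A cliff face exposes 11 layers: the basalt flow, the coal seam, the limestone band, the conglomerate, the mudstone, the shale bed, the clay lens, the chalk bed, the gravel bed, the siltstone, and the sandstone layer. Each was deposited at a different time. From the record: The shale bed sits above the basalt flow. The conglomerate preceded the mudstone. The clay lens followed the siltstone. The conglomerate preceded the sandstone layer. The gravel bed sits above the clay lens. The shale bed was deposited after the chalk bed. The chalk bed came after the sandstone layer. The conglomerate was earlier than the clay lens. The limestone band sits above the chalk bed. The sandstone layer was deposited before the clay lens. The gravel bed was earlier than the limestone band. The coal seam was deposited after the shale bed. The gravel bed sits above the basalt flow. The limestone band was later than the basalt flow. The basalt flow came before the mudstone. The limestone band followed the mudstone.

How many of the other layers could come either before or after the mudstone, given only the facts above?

Forced before the mudstone: the basalt flow and the conglomerate; forced after the mudstone: the limestone band.
That leaves the chalk bed, the clay lens, the coal seam, the gravel bed, the sandstone layer, the shale bed, and the siltstone with no forced order relative to the mudstone — 7.

7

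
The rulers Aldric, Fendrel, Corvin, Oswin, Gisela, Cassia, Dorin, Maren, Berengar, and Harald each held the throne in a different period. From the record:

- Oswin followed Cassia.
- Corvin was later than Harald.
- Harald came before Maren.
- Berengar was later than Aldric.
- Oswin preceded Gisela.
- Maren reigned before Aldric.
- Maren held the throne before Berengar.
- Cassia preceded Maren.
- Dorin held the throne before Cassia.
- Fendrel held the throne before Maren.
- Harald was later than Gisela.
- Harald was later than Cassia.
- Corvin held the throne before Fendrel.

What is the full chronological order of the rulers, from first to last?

Dorin, Cassia, Oswin, Gisela, Harald, Corvin, Fendrel, Maren, Aldric, Berengar

The constraints fix every adjacent pair, so only one ordering works:
Dorin → Cassia → Oswin → Gisela → Harald → Corvin → Fendrel → Maren → Aldric → Berengar.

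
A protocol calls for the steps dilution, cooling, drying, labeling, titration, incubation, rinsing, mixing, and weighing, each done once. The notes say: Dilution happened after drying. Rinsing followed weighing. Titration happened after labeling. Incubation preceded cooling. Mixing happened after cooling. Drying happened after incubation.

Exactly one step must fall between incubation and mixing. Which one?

cooling

Tracing the constraints gives incubation → cooling → mixing, so cooling sits after incubation and before mixing.
No other step is forced both after incubation and before mixing.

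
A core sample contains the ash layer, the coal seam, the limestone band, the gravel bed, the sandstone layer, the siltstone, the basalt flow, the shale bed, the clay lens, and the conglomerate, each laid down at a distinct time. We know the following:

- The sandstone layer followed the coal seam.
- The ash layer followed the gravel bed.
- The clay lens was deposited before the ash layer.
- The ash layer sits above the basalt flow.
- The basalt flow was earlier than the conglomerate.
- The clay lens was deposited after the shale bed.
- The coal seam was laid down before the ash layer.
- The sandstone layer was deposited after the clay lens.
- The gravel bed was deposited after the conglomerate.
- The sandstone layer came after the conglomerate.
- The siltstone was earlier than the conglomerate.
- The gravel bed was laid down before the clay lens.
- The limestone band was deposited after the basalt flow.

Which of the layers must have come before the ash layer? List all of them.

the basalt flow, the clay lens, the coal seam, the conglomerate, the gravel bed, the shale bed, the siltstone

Directly stated before the ash layer: the basalt flow, the clay lens, the coal seam, and the gravel bed.
The conglomerate reaches the ash layer via the conglomerate → the gravel bed → the ash layer.
The shale bed reaches the ash layer via the shale bed → the clay lens → the ash layer.
The siltstone reaches the ash layer via the siltstone → the conglomerate → the gravel bed → the ash layer.
No chain forces the sandstone layer (or any of the others) ahead of the ash layer.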